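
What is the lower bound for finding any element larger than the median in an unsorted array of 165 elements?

To find an element larger than the median of 165 elements, we must see Omega(n) elements. Without seeing enough elements, an adversary can make any unseen element the median.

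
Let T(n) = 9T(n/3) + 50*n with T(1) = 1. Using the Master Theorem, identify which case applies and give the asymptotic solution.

a=9, b=3, f(n)=50*n.
log_3(9) = 2 > 1.
Since f(n) = O(n^1) is polynomially smaller than n^2, Case 1 applies.
T(n) = Theta(n^2).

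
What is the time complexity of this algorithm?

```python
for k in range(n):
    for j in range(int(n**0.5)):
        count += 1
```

Time complexity: O(n * sqrt(n)).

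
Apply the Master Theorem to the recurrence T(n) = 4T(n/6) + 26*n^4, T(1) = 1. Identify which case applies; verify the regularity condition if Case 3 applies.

a=4, b=6, f(n)=26*n^4.
log_6(4) = 0.7737 < 4.
f(n) = Omega(n^(0.7737+epsilon)) for some epsilon > 0, so Case 3 is the candidate.
Regularity: a*f(n/b) = 4*26*(n/6)^4 = (4/1296)*26*n^4 <= c*f(n) with c = 4/1296 < 1. Satisfied.
Case 3: T(n) = Theta(n^4).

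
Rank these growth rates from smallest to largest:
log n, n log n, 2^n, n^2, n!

Ordered by growth rate: log n < n log n < n^2 < 2^n < n!.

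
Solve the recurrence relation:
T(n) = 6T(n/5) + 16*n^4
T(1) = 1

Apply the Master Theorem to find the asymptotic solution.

a=6, b=5, f(n)=16*n^4. log_5(6) = 1.113 < 4. Case 3: T(n) = O(n^4).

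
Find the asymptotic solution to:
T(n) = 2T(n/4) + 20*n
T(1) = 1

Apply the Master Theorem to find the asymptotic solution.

a=2, b=4, f(n)=20*n. log_4(2) = 0.5 < 1. Case 3: T(n) = O(n).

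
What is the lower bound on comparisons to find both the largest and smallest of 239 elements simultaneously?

Pair elements first (floor(239/2) comparisons), then find max among winners and min among losers. Total: ceil(3*239/2) - 2 = 357 comparisons.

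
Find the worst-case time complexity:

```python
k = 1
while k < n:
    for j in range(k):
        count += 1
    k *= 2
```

Time complexity: O(n).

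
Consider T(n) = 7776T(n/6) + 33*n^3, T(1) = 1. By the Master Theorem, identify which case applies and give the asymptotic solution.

a=7776, b=6, f(n)=33*n^3.
log_6(7776) = 5 > 3.
Since f(n) = O(n^3) is polynomially smaller than n^5, Case 1 applies.
T(n) = Theta(n^5).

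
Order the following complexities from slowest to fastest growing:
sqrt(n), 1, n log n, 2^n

Ordered by growth rate: 1 < sqrt(n) < n log n < 2^n.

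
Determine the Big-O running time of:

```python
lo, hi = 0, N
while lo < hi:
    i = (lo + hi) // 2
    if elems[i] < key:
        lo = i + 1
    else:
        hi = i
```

Time complexity: O(log n).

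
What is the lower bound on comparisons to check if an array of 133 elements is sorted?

To verify 133 elements are sorted, we must compare each consecutive pair. Skipping any pair allows an adversary to swap them. Therefore 132 comparisons are necessary and sufficient.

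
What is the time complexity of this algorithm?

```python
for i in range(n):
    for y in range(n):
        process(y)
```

Time complexity: O(n^2).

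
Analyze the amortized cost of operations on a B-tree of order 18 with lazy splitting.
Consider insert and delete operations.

In a B-tree of order 18, a node splits when it has 18 keys. With lazy splitting, we use potential Phi = number of full nodes + number of near-empty nodes. Each split costs O(1) but reduces potential. Between splits, at least 9 insertions must occur in that node. Amortized structural cost is O(1) per operation, plus O(log_18 n) traversal.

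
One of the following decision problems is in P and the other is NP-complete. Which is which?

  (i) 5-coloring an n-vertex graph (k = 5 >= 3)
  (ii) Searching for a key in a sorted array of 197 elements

(i) is NP-complete: graph k-coloring for k>=3 is NP-complete by reduction from 3-SAT.
(ii) is P: binary search runs in O(log n).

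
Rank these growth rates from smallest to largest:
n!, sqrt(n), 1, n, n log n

Ordered by growth rate: 1 < sqrt(n) < n < n log n < n!.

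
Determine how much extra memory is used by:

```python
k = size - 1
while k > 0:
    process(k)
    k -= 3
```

Space complexity: O(1).
Only a constant amount of auxiliary storage is used; nothing grows with n.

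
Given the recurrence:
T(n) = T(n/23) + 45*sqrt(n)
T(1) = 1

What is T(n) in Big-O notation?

Each level contributes sqrt(n/23^k). Geometric series with ratio 1/sqrt(23) < 1 sums to O(sqrt(n)).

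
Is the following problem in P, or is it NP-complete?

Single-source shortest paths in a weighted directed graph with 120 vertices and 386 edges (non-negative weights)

This problem is in P: Dijkstra's algorithm runs in O((V+E) log V).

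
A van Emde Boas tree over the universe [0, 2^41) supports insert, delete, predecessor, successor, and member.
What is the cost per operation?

vEB recursively partitions [0, 2199023255552) into sqrt(u) clusters of size sqrt(u). Each operation recurses into either one cluster or the summary, never both: T(u) = T(sqrt(u)) + O(1) => T(u) = O(log log u) = O(log 41). This is worst-case, not just amortized.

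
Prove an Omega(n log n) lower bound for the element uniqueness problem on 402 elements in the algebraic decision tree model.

In the algebraic decision tree model, element uniqueness on 402 elements is equivalent to determining which cell of an arrangement of C(402,2) = 80601 hyperplanes x_i = x_j contains the input point. Ben-Or's theorem shows this requires Omega(n log n).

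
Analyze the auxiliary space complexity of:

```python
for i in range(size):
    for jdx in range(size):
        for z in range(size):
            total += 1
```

Space complexity: O(1).
Only a constant amount of auxiliary storage is used; nothing grows with n.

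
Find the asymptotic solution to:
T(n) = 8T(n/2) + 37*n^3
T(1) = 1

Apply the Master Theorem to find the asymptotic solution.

a=8, b=2, f(n)=37*n^3. log_2(8) = 3. Case 2: T(n) = O(n^3 log n).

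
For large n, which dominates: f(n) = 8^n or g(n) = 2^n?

f(n) = 8^n grows faster: (8/2)^n -> infinity since 8/2 > 1.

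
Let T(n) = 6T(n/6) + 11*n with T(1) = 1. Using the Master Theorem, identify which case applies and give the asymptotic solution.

a=6, b=6, f(n)=11*n.
log_6(6) = 1, so n^(log_b(a)) = n.
f(n) = Theta(n), so Case 2 applies.
T(n) = Theta(n log n).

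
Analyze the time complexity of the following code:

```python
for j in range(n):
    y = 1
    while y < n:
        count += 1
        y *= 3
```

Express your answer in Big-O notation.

Time complexity: O(n log n).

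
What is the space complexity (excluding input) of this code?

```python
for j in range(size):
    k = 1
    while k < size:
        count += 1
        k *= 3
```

Space complexity: O(1).
Only a constant amount of auxiliary storage is used; nothing grows with n.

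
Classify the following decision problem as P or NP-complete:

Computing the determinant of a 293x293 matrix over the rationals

This problem is in P: Gaussian elimination runs in O(n^3).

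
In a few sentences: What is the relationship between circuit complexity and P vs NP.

A language is in P iff it has polynomial-size uniform circuit families. P/poly contains all languages decidable by polynomial-size circuits (even non-uniform). If NP is not in P/poly, then P != NP. Proving super-polynomial circuit lower bounds for an NP problem would separate P from NP.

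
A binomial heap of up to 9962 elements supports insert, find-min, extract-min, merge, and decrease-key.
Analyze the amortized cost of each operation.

A binomial heap with n <= 9962 elements has at most floor(log_2 9962) + 1 = 14 trees. Using potential Phi = number of trees: Insert adds one tree, but cascading merges reduce count -- amortized O(1). Find-min reads the cached minimum pointer: O(1). Extract-min creates O(log n) new trees: O(log n). Merge combines tree lists: O(log n). Decrease-key sifts the element up its tree of height <= log n: O(log n).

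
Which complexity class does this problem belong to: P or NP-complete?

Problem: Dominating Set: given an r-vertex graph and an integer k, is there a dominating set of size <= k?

This problem is NP-complete: reduces from Set Cover (with k part of the input).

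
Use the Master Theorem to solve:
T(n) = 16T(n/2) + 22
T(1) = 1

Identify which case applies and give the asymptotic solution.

a=16, b=2, f(n)=22.
log_2(16) = 4 > 0.
Since f(n) = O(n^0) is polynomially smaller than n^4, Case 1 applies.
T(n) = Theta(n^4).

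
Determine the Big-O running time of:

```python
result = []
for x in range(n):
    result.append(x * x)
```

Time complexity: O(n).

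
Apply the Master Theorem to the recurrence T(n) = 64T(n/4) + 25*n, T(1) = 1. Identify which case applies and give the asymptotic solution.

a=64, b=4, f(n)=25*n.
log_4(64) = 3 > 1.
Since f(n) = O(n^1) is polynomially smaller than n^3, Case 1 applies.
T(n) = Theta(n^3).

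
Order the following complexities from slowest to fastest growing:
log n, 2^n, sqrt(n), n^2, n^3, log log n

Ordered by growth rate: log log n < log n < sqrt(n) < n^2 < n^3 < 2^n.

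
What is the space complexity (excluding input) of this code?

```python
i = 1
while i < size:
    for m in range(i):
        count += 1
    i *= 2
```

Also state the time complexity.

Space complexity: O(1).
Only a constant amount of auxiliary storage is used; nothing grows with n.
Time complexity: O(n).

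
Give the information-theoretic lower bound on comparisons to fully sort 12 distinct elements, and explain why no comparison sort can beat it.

A comparison sort is a binary decision tree whose leaves are the 12! = 479001600 possible output permutations. A binary tree with L leaves has height >= ceil(log_2(L)). So any comparison sort needs >= ceil(log_2(12!)) = 29 comparisons in the worst case.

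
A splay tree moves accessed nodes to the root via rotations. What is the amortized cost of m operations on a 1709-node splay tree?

Using a potential function Phi = sum of log(size of subtree) for each node, each splay operation has amortized cost O(log n) where n = 1709. Bad individual operations (O(n)) are offset by decreased potential.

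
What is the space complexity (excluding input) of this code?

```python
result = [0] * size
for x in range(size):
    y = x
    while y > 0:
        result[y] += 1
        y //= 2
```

Space complexity: O(n).
Auxiliary storage grows linearly with the input size n in the worst case.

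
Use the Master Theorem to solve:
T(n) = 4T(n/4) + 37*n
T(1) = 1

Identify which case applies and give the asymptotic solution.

a=4, b=4, f(n)=37*n.
log_4(4) = 1, so n^(log_b(a)) = n.
f(n) = Theta(n), so Case 2 applies.
T(n) = Theta(n log n).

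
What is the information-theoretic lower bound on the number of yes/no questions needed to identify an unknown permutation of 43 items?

There are 43! = 60415263063373835637355132068513997507264512000000000 permutations. Each yes/no question gives at most 1 bit, so at least ceil(log_2(60415263063373835637355132068513997507264512000000000)) = 176 questions are needed.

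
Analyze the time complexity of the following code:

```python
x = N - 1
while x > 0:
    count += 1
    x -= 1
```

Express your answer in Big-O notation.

Time complexity: O(n).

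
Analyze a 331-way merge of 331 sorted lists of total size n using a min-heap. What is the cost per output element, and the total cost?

Maintain a min-heap of size 331 holding the current head of each list. Each output step does one extract-min (O(log 331)) and one insert of that list's next element (O(log 331)). Each of the n elements passes through the heap exactly once, so the total cost is O(n log 331), i.e. O(log 331) per output element.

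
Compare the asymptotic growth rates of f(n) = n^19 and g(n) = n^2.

f(n) = n^19 grows faster: n^19/n^2 = n^17 -> infinity.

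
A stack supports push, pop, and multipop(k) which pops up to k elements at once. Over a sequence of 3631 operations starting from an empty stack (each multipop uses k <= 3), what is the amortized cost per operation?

Each element is pushed exactly once and popped at most once (whether by pop or as part of a multipop). So the total number of individual pops over the whole sequence is at most the number of pushes, which is at most 3631. Total work <= 2 * 3631, hence O(1) amortized per operation.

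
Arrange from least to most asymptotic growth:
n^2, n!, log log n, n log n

Ordered by growth rate: log log n < n log n < n^2 < n!.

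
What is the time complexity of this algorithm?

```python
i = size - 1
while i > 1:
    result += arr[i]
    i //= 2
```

Time complexity: O(log n).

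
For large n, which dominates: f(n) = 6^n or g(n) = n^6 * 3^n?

f(n) = 6^n grows faster: 6^n / (n^6 3^n) = (6/3)^n / n^6 -> infinity since 6/3 > 1.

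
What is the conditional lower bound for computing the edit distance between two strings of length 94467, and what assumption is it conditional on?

Under SETH (the Strong Exponential Time Hypothesis), edit distance on length-94467 strings cannot be computed in O(n^(2-epsilon)) time for any epsilon > 0 (Backurs-Indyk). The reduction is from CNF-SAT via the orthogonal vectors problem.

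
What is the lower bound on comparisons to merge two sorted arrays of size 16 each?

To merge two sorted arrays of size 16, we need at least 31 comparisons in the worst case. An adversary can force every element to be compared.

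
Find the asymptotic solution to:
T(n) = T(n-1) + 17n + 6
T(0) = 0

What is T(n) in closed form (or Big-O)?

Dominant term in sum is 17*sum(i, i=1..n) = 17*n*(n+1)/2 = O(n^2).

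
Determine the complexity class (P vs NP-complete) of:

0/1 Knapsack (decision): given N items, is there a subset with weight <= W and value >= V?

This problem is NP-complete: reduces from Subset Sum.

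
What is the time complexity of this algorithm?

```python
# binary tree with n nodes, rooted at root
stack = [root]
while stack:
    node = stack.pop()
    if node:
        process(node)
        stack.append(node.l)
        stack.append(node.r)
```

Time complexity: O(n).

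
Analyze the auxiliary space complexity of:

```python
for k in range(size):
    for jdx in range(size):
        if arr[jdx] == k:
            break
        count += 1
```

Space complexity: O(1).
Only a constant amount of auxiliary storage is used; nothing grows with n.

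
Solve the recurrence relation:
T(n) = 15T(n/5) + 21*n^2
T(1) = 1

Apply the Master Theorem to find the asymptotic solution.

a=15, b=5, f(n)=21*n^2. log_5(15) = 1.683 < 2. Case 3: T(n) = O(n^2).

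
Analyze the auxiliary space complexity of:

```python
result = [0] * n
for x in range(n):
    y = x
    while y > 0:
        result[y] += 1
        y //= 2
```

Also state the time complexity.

Space complexity: O(n).
Auxiliary storage grows linearly with the input size n in the worst case.
Time complexity: O(n log n).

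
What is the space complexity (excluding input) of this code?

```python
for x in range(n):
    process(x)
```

Space complexity: O(1).
Only a constant amount of auxiliary storage is used; nothing grows with n.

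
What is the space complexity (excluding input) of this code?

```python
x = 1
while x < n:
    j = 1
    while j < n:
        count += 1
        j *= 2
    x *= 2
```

Space complexity: O(1).
Only a constant amount of auxiliary storage is used; nothing grows with n.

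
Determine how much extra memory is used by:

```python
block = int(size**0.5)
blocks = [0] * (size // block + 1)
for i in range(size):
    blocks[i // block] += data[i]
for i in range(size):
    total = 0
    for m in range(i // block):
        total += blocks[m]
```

Space complexity: O(sqrt(n)).
Storage scales with sqrt(n).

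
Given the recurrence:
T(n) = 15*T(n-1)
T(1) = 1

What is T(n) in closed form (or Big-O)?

Each step multiplies by 15. T(n) = T(1)*15^(n-1) = 15^(n-1).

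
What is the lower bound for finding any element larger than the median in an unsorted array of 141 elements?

To find an element larger than the median of 141 elements, we must see Omega(n) elements. Without seeing enough elements, an adversary can make any unseen element the median.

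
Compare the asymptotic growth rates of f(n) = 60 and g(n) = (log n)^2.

g(n) = (log n)^2 grows faster: any unbounded function dominates a constant.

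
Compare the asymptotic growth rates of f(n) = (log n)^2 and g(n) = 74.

f(n) = (log n)^2 grows faster: any unbounded function dominates a constant.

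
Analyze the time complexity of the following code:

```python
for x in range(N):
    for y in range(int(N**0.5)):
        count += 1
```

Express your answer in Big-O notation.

Time complexity: O(n * sqrt(n)).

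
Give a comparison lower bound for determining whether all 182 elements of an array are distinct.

In the algebraic decision-tree model, the YES region for element distinctness on 182 elements has 182! connected components (one per ordering). Ben-Or's theorem then gives a lower bound of Omega(log(n!)) = Omega(n log n).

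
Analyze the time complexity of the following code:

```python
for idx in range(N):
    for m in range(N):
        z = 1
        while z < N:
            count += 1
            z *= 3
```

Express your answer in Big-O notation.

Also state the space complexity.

Time complexity: O(n^2 log n).
Space complexity: O(1).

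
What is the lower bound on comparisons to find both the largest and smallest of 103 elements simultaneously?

Pair elements first (floor(103/2) comparisons), then find max among winners and min among losers. Total: ceil(3*103/2) - 2 = 153 comparisons.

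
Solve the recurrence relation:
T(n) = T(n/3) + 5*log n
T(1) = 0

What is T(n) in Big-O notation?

Each of the log_3(n) levels adds O(log n). T(n) = O(log^2 n).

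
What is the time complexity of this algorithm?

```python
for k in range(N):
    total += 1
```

Time complexity: O(n).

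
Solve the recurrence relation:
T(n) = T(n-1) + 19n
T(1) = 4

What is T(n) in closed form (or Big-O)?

Unrolling: T(n) = 4 + 19*(2 + 3 + ... + n) = 4 + 19*(n(n+1)/2 - 1) = O(n^2).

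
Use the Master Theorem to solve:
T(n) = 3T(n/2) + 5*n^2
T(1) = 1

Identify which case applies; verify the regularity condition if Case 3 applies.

a=3, b=2, f(n)=5*n^2.
log_2(3) = 1.585 < 2.
f(n) = Omega(n^(1.585+epsilon)) for some epsilon > 0, so Case 3 is the candidate.
Regularity: a*f(n/b) = 3*5*(n/2)^2 = (3/4)*5*n^2 <= c*f(n) with c = 3/4 < 1. Satisfied.
Case 3: T(n) = Theta(n^2).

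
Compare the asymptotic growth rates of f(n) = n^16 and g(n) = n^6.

f(n) = n^16 grows faster: n^16/n^6 = n^10 -> infinity.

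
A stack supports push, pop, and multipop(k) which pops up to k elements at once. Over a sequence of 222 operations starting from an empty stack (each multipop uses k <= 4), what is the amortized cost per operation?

Each element is pushed exactly once and popped at most once (whether by pop or as part of a multipop). So the total number of individual pops over the whole sequence is at most the number of pushes, which is at most 222. Total work <= 2 * 222, hence O(1) amortized per operation.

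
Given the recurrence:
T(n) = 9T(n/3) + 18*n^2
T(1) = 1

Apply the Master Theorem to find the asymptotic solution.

a=9, b=3, f(n)=18*n^2. log_3(9) = 2. Case 2: T(n) = O(n^2 log n).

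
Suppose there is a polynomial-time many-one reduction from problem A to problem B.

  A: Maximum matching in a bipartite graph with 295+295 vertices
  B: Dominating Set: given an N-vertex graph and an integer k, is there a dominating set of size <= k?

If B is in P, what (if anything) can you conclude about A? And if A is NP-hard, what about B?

A poly-time reduction A <=_p B means any A-instance can be transformed to a B-instance in poly time.
If B is in P: compose the reduction with B's poly-time algorithm to solve A in poly time, so A is in P.
If A is NP-hard: every NP problem reduces to A, which reduces to B; composing reductions, every NP problem reduces to B, so B is NP-hard.
(Here in fact A is P and B is NP-complete.)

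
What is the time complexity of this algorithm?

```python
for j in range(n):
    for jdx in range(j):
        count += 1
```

Time complexity: O(n^2).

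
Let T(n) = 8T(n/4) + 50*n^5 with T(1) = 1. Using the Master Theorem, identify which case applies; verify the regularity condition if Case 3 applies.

a=8, b=4, f(n)=50*n^5.
log_4(8) = 1.5 < 5.
f(n) = Omega(n^(1.5+epsilon)) for some epsilon > 0, so Case 3 is the candidate.
Regularity: a*f(n/b) = 8*50*(n/4)^5 = (8/1024)*50*n^5 <= c*f(n) with c = 8/1024 < 1. Satisfied.
Case 3: T(n) = Theta(n^5).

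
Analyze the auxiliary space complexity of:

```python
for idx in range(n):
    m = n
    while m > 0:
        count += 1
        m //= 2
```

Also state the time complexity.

Space complexity: O(1).
Only a constant amount of auxiliary storage is used; nothing grows with n.
Time complexity: O(n log n).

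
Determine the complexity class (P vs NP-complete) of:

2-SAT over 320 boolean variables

This problem is in P: 2-SAT is solvable in linear time via implication-graph SCCs.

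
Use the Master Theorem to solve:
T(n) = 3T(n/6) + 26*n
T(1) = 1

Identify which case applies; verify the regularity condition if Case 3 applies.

a=3, b=6, f(n)=26*n.
log_6(3) = 0.6131 < 1.
f(n) = Omega(n^(0.6131+epsilon)) for some epsilon > 0, so Case 3 is the candidate.
Regularity: a*f(n/b) = 3*26*(n/6)^1 = (3/6)*26*n^1 <= c*f(n) with c = 3/6 < 1. Satisfied.
Case 3: T(n) = Theta(n).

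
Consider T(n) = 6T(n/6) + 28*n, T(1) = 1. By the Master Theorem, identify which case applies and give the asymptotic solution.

a=6, b=6, f(n)=28*n.
log_6(6) = 1, so n^(log_b(a)) = n.
f(n) = Theta(n), so Case 2 applies.
T(n) = Theta(n log n).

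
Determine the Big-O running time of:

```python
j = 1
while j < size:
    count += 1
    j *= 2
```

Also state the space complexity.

Time complexity: O(log n).
Space complexity: O(1).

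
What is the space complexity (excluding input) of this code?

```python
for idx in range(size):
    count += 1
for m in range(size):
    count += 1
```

Space complexity: O(1).
Only a constant amount of auxiliary storage is used; nothing grows with n.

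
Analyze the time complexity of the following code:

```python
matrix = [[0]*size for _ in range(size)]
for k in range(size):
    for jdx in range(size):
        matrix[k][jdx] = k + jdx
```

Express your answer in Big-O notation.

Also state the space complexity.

Time complexity: O(n^2).
Space complexity: O(n^2).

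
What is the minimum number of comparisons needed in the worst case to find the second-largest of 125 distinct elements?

Lower bound: finding the max needs 125-1 comparisons. By the adversary weight-doubling argument, the max must personally win >= ceil(log_2(125)) = 7 comparisons; the 2nd-largest is among those 7 losers, needing 7-1 more comparisons. Total >= 125-1 + 7-1 = 130. A balanced knockout tournament achieves this.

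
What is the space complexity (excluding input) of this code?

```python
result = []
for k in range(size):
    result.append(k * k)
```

Space complexity: O(n).
Auxiliary storage grows linearly with the input size n in the worst case.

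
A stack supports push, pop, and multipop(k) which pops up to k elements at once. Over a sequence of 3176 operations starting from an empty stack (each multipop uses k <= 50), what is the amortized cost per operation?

Each element is pushed exactly once and popped at most once (whether by pop or as part of a multipop). So the total number of individual pops over the whole sequence is at most the number of pushes, which is at most 3176. Total work <= 2 * 3176, hence O(1) amortized per operation.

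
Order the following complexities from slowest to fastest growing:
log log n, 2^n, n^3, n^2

Ordered by growth rate: log log n < n^2 < n^3 < 2^n.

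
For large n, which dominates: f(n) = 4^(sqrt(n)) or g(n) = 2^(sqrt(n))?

f(n) = 4^(sqrt(n)) grows faster: ratio is (4/2)^(sqrt(n)) -> infinity since 4/2 > 1.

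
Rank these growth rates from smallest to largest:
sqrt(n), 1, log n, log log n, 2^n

Ordered by growth rate: 1 < log log n < log n < sqrt(n) < 2^n.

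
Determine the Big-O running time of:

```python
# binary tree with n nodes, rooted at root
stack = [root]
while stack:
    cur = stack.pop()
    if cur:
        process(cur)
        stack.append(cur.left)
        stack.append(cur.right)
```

Time complexity: O(n).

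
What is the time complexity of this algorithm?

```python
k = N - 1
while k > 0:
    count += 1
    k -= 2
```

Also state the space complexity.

Time complexity: O(n).
Space complexity: O(1).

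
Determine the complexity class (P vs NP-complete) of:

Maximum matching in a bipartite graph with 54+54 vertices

This problem is in P: Hopcroft-Karp runs in O(E sqrt(V)).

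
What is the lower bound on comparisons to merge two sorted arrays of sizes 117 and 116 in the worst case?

Adversary: with |117 - 116| <= 1 the inputs can be fully interleaved so that every adjacent pair in the merged output comes from different arrays. Then each of the 232 adjacent pairs must be directly compared, or the algorithm cannot determine their relative order. Standard merge meets this bound.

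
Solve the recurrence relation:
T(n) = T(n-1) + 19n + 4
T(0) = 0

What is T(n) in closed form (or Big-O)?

Dominant term in sum is 19*sum(i, i=1..n) = 19*n*(n+1)/2 = O(n^2).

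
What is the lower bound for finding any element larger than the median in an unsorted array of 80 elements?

To find an element larger than the median of 80 elements, we must see Omega(n) elements. Without seeing enough elements, an adversary can make any unseen element the median.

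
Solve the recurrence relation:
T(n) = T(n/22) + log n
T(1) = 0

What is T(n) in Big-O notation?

Each of the log_22(n) levels adds O(log n). T(n) = O(log^2 n).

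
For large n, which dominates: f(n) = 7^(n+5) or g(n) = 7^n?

f(n) = 7^(n+5) and g(n) = 7^n are Theta of each other: 7^(n+5) = 7^5 * 7^n = Theta(7^n).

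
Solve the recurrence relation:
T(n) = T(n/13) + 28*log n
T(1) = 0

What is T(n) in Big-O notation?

Each of the log_13(n) levels adds O(log n). T(n) = O(log^2 n).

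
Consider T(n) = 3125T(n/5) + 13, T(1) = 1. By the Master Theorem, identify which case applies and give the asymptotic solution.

a=3125, b=5, f(n)=13.
log_5(3125) = 5 > 0.
Since f(n) = O(n^0) is polynomially smaller than n^5, Case 1 applies.
T(n) = Theta(n^5).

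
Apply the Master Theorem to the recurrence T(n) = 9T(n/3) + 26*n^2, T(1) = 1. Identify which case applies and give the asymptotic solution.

a=9, b=3, f(n)=26*n^2.
log_3(9) = 2, so n^(log_b(a)) = n^2.
f(n) = Theta(n^2), so Case 2 applies.
T(n) = Theta(n^2 log n).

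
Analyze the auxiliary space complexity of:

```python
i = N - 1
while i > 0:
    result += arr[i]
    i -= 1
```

Space complexity: O(1).
Only a constant amount of auxiliary storage is used; nothing grows with n.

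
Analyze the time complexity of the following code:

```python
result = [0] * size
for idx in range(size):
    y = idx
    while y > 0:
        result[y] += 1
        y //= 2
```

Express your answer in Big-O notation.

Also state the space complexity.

Time complexity: O(n log n).
Space complexity: O(n).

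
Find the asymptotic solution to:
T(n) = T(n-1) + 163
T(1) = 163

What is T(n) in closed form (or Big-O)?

Unrolling: T(n) = T(n-1) + 163 = T(n-2) + 2*163 = ... = T(1) + (n-1)*163 = 163 + (n-1)*163 = 163n.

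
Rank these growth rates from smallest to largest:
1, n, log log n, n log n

Ordered by growth rate: 1 < log log n < n < n log n.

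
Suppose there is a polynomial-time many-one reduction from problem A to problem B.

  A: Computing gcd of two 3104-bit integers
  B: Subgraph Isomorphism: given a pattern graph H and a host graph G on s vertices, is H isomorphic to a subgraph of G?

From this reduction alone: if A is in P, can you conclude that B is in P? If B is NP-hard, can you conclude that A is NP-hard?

A poly-time reduction A <=_p B transfers tractability DOWN (B easy => A easy) and hardness UP (A hard => B hard), not the reverse.
From A in P, the reduction alone does NOT give B in P: any problem in P trivially reduces to SAT, yet SAT is not known to be in P.
From B NP-hard, the reduction alone does NOT give A NP-hard: again, easy problems reduce to hard ones.
(Here in fact A is P and B is NP-complete.)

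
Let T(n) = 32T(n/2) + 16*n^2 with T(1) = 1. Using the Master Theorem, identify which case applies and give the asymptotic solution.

a=32, b=2, f(n)=16*n^2.
log_2(32) = 5 > 2.
Since f(n) = O(n^2) is polynomially smaller than n^5, Case 1 applies.
T(n) = Theta(n^5).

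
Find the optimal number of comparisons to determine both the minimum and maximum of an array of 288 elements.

Naive approach: 574 comparisons (287 for max + 287 for min).
Optimal: Compare elements in pairs first (floor(n/2) = 144 comparisons), then find max among winners and min among losers (143 comparisons each).
Total: ceil(3n/2) - 2 = 430 comparisons. An adversary argument shows this is also a lower bound.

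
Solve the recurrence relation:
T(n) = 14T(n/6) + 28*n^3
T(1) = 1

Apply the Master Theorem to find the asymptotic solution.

a=14, b=6, f(n)=28*n^3. log_6(14) = 1.473 < 3. Case 3: T(n) = O(n^3).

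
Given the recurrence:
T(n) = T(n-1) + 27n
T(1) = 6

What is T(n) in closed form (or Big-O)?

Unrolling: T(n) = 6 + 27*(2 + 3 + ... + n) = 6 + 27*(n(n+1)/2 - 1) = O(n^2).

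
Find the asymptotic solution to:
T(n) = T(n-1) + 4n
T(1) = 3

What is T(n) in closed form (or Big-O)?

Unrolling: T(n) = 3 + 4*(2 + 3 + ... + n) = 3 + 4*(n(n+1)/2 - 1) = O(n^2).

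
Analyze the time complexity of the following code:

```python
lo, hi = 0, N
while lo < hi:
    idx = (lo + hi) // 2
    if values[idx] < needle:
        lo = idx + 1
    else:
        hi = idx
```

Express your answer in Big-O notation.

Time complexity: O(log n).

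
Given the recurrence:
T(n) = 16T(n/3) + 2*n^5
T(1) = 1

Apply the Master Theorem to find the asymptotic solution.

a=16, b=3, f(n)=2*n^5. log_3(16) = 2.524 < 5. Case 3: T(n) = O(n^5).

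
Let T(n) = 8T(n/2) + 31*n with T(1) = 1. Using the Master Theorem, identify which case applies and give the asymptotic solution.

a=8, b=2, f(n)=31*n.
log_2(8) = 3 > 1.
Since f(n) = O(n^1) is polynomially smaller than n^3, Case 1 applies.
T(n) = Theta(n^3).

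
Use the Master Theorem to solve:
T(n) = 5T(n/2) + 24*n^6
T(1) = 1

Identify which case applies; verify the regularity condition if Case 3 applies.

a=5, b=2, f(n)=24*n^6.
log_2(5) = 2.322 < 6.
f(n) = Omega(n^(2.322+epsilon)) for some epsilon > 0, so Case 3 is the candidate.
Regularity: a*f(n/b) = 5*24*(n/2)^6 = (5/64)*24*n^6 <= c*f(n) with c = 5/64 < 1. Satisfied.
Case 3: T(n) = Theta(n^6).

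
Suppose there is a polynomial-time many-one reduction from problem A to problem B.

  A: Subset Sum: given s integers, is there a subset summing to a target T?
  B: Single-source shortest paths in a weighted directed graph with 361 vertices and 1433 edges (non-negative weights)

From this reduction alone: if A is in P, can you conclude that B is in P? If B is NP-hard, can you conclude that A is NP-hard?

A poly-time reduction A <=_p B transfers tractability DOWN (B easy => A easy) and hardness UP (A hard => B hard), not the reverse.
From A in P, the reduction alone does NOT give B in P: any problem in P trivially reduces to SAT, yet SAT is not known to be in P.
From B NP-hard, the reduction alone does NOT give A NP-hard: again, easy problems reduce to hard ones.
(Here in fact A is NP-complete and B is in P, so no such reduction is known -- its existence would imply P = NP; the analysis concerns only what the assumed reduction would or would not let you conclude.)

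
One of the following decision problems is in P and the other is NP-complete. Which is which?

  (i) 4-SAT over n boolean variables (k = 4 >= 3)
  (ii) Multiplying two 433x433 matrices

(i) is NP-complete: 3-SAT is NP-complete (Cook-Levin); k-SAT for k>=3 reduces from 3-SAT.
(ii) is P: the schoolbook algorithm runs in O(n^3).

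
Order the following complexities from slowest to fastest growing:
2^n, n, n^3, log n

Ordered by growth rate: log n < n < n^3 < 2^n.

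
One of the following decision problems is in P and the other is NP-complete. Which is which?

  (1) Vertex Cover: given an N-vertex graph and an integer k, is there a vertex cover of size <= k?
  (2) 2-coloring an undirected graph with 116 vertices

(1) is NP-complete: one of Karp's 21 NP-complete problems (with k part of the input; for any fixed constant k it is in P).
(2) is P: 2-coloring is bipartiteness testing via BFS, O(V+E).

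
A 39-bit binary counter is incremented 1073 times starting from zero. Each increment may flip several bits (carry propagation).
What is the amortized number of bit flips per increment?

Bit i flips on every 2^i-th increment, so over 1073 increments bit i flips floor(1073/2^i) times. Summing over i: total flips < 2 * 1073. Amortized: < 2 = O(1) per increment.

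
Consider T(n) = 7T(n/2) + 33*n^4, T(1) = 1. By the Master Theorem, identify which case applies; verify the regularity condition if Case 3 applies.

a=7, b=2, f(n)=33*n^4.
log_2(7) = 2.807 < 4.
f(n) = Omega(n^(2.807+epsilon)) for some epsilon > 0, so Case 3 is the candidate.
Regularity: a*f(n/b) = 7*33*(n/2)^4 = (7/16)*33*n^4 <= c*f(n) with c = 7/16 < 1. Satisfied.
Case 3: T(n) = Theta(n^4).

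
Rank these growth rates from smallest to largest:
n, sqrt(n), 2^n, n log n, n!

Ordered by growth rate: sqrt(n) < n < n log n < 2^n < n!.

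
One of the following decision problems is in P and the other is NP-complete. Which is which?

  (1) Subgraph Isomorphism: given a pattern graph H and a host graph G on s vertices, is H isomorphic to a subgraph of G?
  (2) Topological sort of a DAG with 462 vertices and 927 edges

(1) is NP-complete: generalizes Clique and Hamiltonian Path (pattern size is part of the input).
(2) is P: DFS-based topological sort runs in O(V+E).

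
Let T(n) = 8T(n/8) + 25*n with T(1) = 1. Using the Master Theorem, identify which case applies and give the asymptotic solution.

a=8, b=8, f(n)=25*n.
log_8(8) = 1, so n^(log_b(a)) = n.
f(n) = Theta(n), so Case 2 applies.
T(n) = Theta(n log n).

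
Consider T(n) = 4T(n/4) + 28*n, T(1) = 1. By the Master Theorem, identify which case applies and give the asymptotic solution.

a=4, b=4, f(n)=28*n.
log_4(4) = 1, so n^(log_b(a)) = n.
f(n) = Theta(n), so Case 2 applies.
T(n) = Theta(n log n).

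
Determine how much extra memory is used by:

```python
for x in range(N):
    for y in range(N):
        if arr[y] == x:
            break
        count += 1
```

Space complexity: O(1).
Only a constant amount of auxiliary storage is used; nothing grows with n.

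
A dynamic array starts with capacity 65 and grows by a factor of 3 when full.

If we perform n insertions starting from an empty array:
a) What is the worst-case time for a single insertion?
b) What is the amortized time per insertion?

(a) Worst-case single insertion: O(n) -- when the array is full at capacity c, the resize copies all c elements, and c can be Theta(n).
(b) Resizes happen at sizes 65, 195, 585, ... Total copy cost for n insertions: 65 + 195 + ... = O(n) (geometric series with ratio 1/3). Amortized cost per insertion: O(n)/n = O(1).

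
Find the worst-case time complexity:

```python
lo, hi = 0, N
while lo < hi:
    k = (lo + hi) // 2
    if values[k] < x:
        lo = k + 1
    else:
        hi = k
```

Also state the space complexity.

Time complexity: O(log n).
Space complexity: O(1).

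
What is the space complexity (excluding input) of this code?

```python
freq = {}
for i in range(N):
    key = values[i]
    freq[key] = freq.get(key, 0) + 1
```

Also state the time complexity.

Space complexity: O(n).
Auxiliary storage grows linearly with the input size n in the worst case.
Time complexity: O(n).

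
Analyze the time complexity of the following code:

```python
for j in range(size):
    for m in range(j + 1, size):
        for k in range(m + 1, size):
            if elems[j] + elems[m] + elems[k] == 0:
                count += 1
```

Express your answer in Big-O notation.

Time complexity: O(n^3).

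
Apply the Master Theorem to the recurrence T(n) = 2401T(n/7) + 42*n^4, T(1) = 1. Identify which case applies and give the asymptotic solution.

a=2401, b=7, f(n)=42*n^4.
log_7(2401) = 4, so n^(log_b(a)) = n^4.
f(n) = Theta(n^4), so Case 2 applies.
T(n) = Theta(n^4 log n).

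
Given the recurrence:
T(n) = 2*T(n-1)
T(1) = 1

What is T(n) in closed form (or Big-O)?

Each step multiplies by 2. T(n) = T(1)*2^(n-1) = 2^(n-1).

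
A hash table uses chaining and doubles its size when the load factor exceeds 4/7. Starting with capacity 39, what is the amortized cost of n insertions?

Rehashing occurs when load exceeds 4/7. Total rehash cost is geometric series summing to O(n). Each insertion itself is O(1). Amortized: O(1).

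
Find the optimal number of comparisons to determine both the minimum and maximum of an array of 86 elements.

Naive approach: 170 comparisons (85 for max + 85 for min).
Optimal: Compare elements in pairs first (floor(n/2) = 43 comparisons), then find max among winners and min among losers (42 comparisons each).
Total: ceil(3n/2) - 2 = 127 comparisons. An adversary argument shows this is also a lower bound.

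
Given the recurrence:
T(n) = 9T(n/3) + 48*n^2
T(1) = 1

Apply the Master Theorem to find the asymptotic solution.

a=9, b=3, f(n)=48*n^2. log_3(9) = 2. Case 2: T(n) = O(n^2 log n).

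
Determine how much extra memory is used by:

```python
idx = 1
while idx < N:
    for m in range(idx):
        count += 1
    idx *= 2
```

Space complexity: O(1).
Only a constant amount of auxiliary storage is used; nothing grows with n.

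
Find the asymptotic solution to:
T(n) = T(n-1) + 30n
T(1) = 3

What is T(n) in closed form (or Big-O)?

Unrolling: T(n) = 3 + 30*(2 + 3 + ... + n) = 3 + 30*(n(n+1)/2 - 1) = O(n^2).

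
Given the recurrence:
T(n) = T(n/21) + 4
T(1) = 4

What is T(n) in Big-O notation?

Each step divides n by 21 and adds 4. After log_21(n) steps, T(n) = O(log n).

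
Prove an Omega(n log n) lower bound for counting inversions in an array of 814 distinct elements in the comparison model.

Decision-tree argument: at any leaf, the comparisons made (with transitivity) must totally order all 814 elements -- otherwise some pair (i,j) is unordered, and an adversary can present two inputs agreeing on every comparison made but with that pair flipped, changing the inversion count by 1, so the leaf's output is wrong on one of them. Hence the tree has >= 814! leaves and height >= log_2(814!) = Omega(n log n). Modified merge sort achieves O(n log n).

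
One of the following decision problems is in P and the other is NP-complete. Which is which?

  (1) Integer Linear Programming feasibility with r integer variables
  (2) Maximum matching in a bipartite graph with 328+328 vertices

(1) is NP-complete: ILP feasibility is NP-complete (LP relaxation is in P).
(2) is P: Hopcroft-Karp runs in O(E sqrt(V)).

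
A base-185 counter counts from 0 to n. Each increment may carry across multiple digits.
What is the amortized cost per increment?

Digit at position i changes every 185^i increments. Total digit changes over n increments: n * 185/(185-1) = O(n). Amortized: O(1).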